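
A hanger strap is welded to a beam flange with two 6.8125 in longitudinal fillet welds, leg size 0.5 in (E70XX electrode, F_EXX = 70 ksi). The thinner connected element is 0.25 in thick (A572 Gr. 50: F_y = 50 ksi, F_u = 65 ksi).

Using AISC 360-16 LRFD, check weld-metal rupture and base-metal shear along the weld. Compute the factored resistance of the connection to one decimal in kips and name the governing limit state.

Weld metal: throat = 0.707×0.5 = 0.3535 in, L = 2×6.8125 = 13.625 in. φR_n = 0.75 × 0.6 × 70 × 0.3535 × 13.625 = 151.7 kips.
Base metal shear (0.25 in plate): yield φR_n = 1.0×0.6×50×0.25×13.625 = 102.2 kips; rupture φR_n = 0.75×0.6×65×0.25×13.625 = 99.6 kips; take 99.6 kips (rupture).
Governing: min(151.7, 99.6) = 99.6 kips → base-metal shear.

99.6 kips (base-metal shear governs)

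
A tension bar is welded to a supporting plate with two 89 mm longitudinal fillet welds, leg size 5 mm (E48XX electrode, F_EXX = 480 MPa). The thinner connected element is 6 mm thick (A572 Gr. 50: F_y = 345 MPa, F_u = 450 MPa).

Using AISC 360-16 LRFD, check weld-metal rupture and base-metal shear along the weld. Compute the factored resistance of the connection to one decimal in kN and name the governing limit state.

Weld metal: throat = 0.707×5 = 3.535 mm, L = 2×89 = 178 mm. φR_n = 0.75 × 0.6 × 480 × 3.535 × 178 = 135.9 kN.
Base metal shear (6 mm plate): yield φR_n = 1.0×0.6×345×6×178 = 221.1 kN; rupture φR_n = 0.75×0.6×450×6×178 = 216.3 kN; take 216.3 kN (rupture).
Governing: min(135.9, 216.3) = 135.9 kN → weld metal.

135.9 kN (weld metal governs)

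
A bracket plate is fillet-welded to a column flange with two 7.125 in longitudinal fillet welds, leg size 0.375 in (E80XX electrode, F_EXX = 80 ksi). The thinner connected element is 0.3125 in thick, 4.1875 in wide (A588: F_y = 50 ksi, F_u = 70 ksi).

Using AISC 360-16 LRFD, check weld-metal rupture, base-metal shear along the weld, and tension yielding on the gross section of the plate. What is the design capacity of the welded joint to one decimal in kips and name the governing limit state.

58.9 kips (gross-section yield governs)

Weld metal: throat = 0.707×0.375 = 0.26513 in, L = 2×7.125 = 14.25 in. φR_n = 0.75 × 0.6 × 80 × 0.26513 × 14.25 = 136.0 kips.
Base metal shear (0.3125 in plate): yield φR_n = 1.0×0.6×50×0.3125×14.25 = 133.6 kips; rupture φR_n = 0.75×0.6×70×0.3125×14.25 = 140.3 kips; take 133.6 kips (yield).
Tension yield (gross): A_g = 4.1875×0.3125 = 1.3086 in². φR_n = 0.90 × 50 × 1.3086 = 58.9 kips.
Governing: min(136.0, 133.6, 58.9) = 58.9 kips → gross-section yield.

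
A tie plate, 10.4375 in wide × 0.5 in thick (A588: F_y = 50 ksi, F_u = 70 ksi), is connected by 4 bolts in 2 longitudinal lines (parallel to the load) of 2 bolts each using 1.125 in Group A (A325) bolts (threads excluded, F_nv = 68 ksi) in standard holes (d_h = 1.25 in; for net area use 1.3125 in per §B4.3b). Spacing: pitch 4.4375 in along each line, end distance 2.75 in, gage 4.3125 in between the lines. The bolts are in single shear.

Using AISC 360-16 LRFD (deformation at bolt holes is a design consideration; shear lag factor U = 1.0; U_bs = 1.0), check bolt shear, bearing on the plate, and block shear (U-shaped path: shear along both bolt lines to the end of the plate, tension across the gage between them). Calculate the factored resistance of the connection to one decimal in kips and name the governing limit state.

Bolt shear: A_b = π(1.125)²/4 = 0.99402 in². φR_n = 0.75 × 68 × 0.99402 × 4 × 1 = 202.8 kips.
Bearing (0.5 in plate, F_u = 70 ksi): end bolts L_c = 2.75 − 1.25/2 = 2.125, R_n = min(1.2×2.125×0.5×70, 2.4×1.125×0.5×70) = 89.25 kips/bolt; interior L_c = 4.4375 − 1.25 = 3.1875, R_n = 94.5 kips/bolt. φR_n = 0.75 × (2×89.25 + 2×94.5) = 275.6 kips.
Block shear: shear path 2×[2.75+1×4.4375] = 2×7.1875 in, A_gv = 7.1875, A_nv = 2×(7.1875 − 1.5×1.3125)×0.5 = 5.2188 in²; tension across gage: (4.3125 − 1×1.3125)×0.5 = 1.5 in². R_n = min(0.6×70×5.2188, 0.6×50×7.1875) + 1.0×70×1.5 = min(219.19, 215.63) + 105 = 320.63 kips. φR_n = 0.75 × 320.63 = 240.5 kips.
Governing: min(202.8, 275.6, 240.5) = 202.8 kips → bolt shear.

202.8 kips (bolt shear governs)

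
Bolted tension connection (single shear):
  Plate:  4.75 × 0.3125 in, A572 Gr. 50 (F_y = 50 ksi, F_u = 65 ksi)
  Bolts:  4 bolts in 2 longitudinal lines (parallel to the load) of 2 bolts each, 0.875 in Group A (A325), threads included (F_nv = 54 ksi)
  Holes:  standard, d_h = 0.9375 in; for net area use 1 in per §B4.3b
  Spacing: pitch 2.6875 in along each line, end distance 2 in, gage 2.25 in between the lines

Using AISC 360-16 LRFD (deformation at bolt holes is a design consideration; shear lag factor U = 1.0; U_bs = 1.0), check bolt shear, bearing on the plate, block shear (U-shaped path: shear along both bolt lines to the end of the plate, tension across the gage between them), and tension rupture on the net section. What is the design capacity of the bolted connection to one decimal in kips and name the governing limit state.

41.9 kips (net-section rupture governs)

Bolt shear: A_b = π(0.875)²/4 = 0.60132 in². φR_n = 0.75 × 54 × 0.60132 × 4 × 1 = 97.4 kips.
Bearing (0.3125 in plate, F_u = 65 ksi): end bolts L_c = 2 − 0.9375/2 = 1.53125, R_n = min(1.2×1.53125×0.3125×65, 2.4×0.875×0.3125×65) = 37.324 kips/bolt; interior L_c = 2.6875 − 0.9375 = 1.75, R_n = 42.656 kips/bolt. φR_n = 0.75 × (2×37.324 + 2×42.656) = 120.0 kips.
Block shear: shear path 2×[2+1×2.6875] = 2×4.6875 in, A_gv = 2.9297, A_nv = 2×(4.6875 − 1.5×1)×0.3125 = 1.9922 in²; tension across gage: (2.25 − 1×1)×0.3125 = 0.39063 in². R_n = min(0.6×65×1.9922, 0.6×50×2.9297) + 1.0×65×0.39063 = min(77.696, 87.891) + 25.391 = 103.09 kips. φR_n = 0.75 × 103.09 = 77.3 kips.
Tension rupture (net): A_n = (4.75 − 2×1)×0.3125 = 0.85938 in² (U = 1.0, A_e = A_n). φR_n = 0.75 × 65 × 0.85938 = 41.9 kips.
Governing: min(97.4, 120.0, 77.3, 41.9) = 41.9 kips → net-section rupture.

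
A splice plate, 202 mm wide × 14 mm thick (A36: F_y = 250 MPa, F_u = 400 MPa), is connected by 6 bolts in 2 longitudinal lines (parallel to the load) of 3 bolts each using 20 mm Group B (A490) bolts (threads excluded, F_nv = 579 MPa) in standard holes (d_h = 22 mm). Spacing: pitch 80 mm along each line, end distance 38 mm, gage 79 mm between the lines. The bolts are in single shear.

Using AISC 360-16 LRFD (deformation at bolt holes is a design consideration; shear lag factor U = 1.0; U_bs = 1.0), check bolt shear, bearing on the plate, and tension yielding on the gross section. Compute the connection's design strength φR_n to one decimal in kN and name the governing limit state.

636.3 kN (gross-section yield governs)

Bolt shear: A_b = π(20)²/4 = 314.16 mm². φR_n = 0.75 × 579 × 314.16 × 6 × 1 = 818.5 kN.
Bearing (14 mm plate, F_u = 400 MPa): end bolts L_c = 38 − 22/2 = 27, R_n = min(1.2×27×14×400, 2.4×20×14×400) = 181.44 kN/bolt; interior L_c = 80 − 22 = 58, R_n = 268.8 kN/bolt. φR_n = 0.75 × (2×181.44 + 4×268.8) = 1078.6 kN.
Tension yield (gross): A_g = 202×14 = 2828 mm². φR_n = 0.90 × 250 × 2828 = 636.3 kN.
Governing: min(818.5, 1078.6, 636.3) = 636.3 kN → gross-section yield.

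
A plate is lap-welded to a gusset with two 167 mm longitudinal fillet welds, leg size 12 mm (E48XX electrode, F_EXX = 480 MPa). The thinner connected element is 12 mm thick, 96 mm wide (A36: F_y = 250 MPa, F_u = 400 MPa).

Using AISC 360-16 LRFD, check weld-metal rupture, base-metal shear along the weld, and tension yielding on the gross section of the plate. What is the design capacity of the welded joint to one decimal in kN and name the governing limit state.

259.2 kN (gross-section yield governs)

Weld metal: throat = 0.707×12 = 8.484 mm, L = 2×167 = 334 mm. φR_n = 0.75 × 0.6 × 480 × 8.484 × 334 = 612.1 kN.
Base metal shear (12 mm plate): yield φR_n = 1.0×0.6×250×12×334 = 601.2 kN; rupture φR_n = 0.75×0.6×400×12×334 = 721.4 kN; take 601.2 kN (yield).
Tension yield (gross): A_g = 96×12 = 1152 mm². φR_n = 0.90 × 250 × 1152 = 259.2 kN.
Governing: min(612.1, 601.2, 259.2) = 259.2 kN → gross-section yield.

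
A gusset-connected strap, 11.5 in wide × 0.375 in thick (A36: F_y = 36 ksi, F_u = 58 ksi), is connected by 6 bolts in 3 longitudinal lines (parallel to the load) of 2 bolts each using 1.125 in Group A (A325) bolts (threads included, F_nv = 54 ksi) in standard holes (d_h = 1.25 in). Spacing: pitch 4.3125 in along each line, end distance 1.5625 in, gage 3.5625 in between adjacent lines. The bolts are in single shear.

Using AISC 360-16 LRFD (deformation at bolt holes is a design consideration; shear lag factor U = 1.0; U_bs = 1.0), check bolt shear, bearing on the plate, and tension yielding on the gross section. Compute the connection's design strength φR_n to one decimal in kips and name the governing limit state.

139.7 kips (gross-section yield governs)

Bolt shear: A_b = π(1.125)²/4 = 0.99402 in². φR_n = 0.75 × 54 × 0.99402 × 6 × 1 = 241.5 kips.
Bearing (0.375 in plate, F_u = 58 ksi): end bolts L_c = 1.5625 − 1.25/2 = 0.9375, R_n = min(1.2×0.9375×0.375×58, 2.4×1.125×0.375×58) = 24.469 kips/bolt; interior L_c = 4.3125 − 1.25 = 3.0625, R_n = 58.725 kips/bolt. φR_n = 0.75 × (3×24.469 + 3×58.725) = 187.2 kips.
Tension yield (gross): A_g = 11.5×0.375 = 4.3125 in². φR_n = 0.90 × 36 × 4.3125 = 139.7 kips.
Governing: min(241.5, 187.2, 139.7) = 139.7 kips → gross-section yield.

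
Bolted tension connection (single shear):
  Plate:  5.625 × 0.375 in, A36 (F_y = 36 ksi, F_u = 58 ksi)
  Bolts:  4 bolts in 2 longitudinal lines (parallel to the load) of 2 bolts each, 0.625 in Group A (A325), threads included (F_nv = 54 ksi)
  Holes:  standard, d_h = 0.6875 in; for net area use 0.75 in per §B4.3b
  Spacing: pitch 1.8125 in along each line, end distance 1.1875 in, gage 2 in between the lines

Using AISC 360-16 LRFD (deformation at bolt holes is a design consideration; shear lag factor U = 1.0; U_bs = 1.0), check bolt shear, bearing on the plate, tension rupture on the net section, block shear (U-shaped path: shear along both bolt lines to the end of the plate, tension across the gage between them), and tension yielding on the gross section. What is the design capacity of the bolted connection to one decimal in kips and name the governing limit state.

Bolt shear: A_b = π(0.625)²/4 = 0.3068 in². φR_n = 0.75 × 54 × 0.3068 × 4 × 1 = 49.7 kips.
Bearing (0.375 in plate, F_u = 58 ksi): end bolts L_c = 1.1875 − 0.6875/2 = 0.84375, R_n = min(1.2×0.84375×0.375×58, 2.4×0.625×0.375×58) = 22.022 kips/bolt; interior L_c = 1.8125 − 0.6875 = 1.125, R_n = 29.363 kips/bolt. φR_n = 0.75 × (2×22.022 + 2×29.363) = 77.1 kips.
Tension rupture (net): A_n = (5.625 − 2×0.75)×0.375 = 1.5469 in² (U = 1.0, A_e = A_n). φR_n = 0.75 × 58 × 1.5469 = 67.3 kips.
Block shear: shear path 2×[1.1875+1×1.8125] = 2×3 in, A_gv = 2.25, A_nv = 2×(3 − 1.5×0.75)×0.375 = 1.4063 in²; tension across gage: (2 − 1×0.75)×0.375 = 0.46875 in². R_n = min(0.6×58×1.4063, 0.6×36×2.25) + 1.0×58×0.46875 = min(48.939, 48.6) + 27.188 = 75.788 kips. φR_n = 0.75 × 75.788 = 56.8 kips.
Tension yield (gross): A_g = 5.625×0.375 = 2.1094 in². φR_n = 0.90 × 36 × 2.1094 = 68.3 kips.
Governing: min(49.7, 77.1, 67.3, 56.8, 68.3) = 49.7 kips → bolt shear.

49.7 kips (bolt shear governs)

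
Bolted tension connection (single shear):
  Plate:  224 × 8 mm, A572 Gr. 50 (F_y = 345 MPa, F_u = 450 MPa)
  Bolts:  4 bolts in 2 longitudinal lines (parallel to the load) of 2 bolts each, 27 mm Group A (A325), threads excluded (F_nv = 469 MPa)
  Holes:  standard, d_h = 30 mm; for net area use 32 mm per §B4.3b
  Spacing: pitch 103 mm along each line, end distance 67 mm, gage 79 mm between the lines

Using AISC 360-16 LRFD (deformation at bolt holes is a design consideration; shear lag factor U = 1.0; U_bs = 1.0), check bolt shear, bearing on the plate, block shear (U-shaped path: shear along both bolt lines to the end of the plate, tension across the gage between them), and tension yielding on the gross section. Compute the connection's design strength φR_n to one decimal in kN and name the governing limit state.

522.2 kN (block shear governs)

Bolt shear: A_b = π(27)²/4 = 572.56 mm². φR_n = 0.75 × 469 × 572.56 × 4 × 1 = 805.6 kN.
Bearing (8 mm plate, F_u = 450 MPa): end bolts L_c = 67 − 30/2 = 52, R_n = min(1.2×52×8×450, 2.4×27×8×450) = 224.64 kN/bolt; interior L_c = 103 − 30 = 73, R_n = 233.28 kN/bolt. φR_n = 0.75 × (2×224.64 + 2×233.28) = 686.9 kN.
Block shear: shear path 2×[67+1×103] = 2×170 mm, A_gv = 2720, A_nv = 2×(170 − 1.5×32)×8 = 1952 mm²; tension across gage: (79 − 1×32)×8 = 376 mm². R_n = min(0.6×450×1952, 0.6×345×2720) + 1.0×450×376 = min(527.04, 563.04) + 169.2 = 696.24 kN. φR_n = 0.75 × 696.24 = 522.2 kN.
Tension yield (gross): A_g = 224×8 = 1792 mm². φR_n = 0.90 × 345 × 1792 = 556.4 kN.
Governing: min(805.6, 686.9, 522.2, 556.4) = 522.2 kN → block shear.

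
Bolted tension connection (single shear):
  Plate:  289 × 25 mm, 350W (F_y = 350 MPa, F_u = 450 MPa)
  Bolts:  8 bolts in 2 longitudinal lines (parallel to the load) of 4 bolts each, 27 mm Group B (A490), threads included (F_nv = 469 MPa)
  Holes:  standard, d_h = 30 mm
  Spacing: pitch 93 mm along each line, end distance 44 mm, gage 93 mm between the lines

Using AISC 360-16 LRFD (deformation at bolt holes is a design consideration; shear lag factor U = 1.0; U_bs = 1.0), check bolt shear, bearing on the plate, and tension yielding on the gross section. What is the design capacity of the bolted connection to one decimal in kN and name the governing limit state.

Bolt shear: A_b = π(27)²/4 = 572.56 mm². φR_n = 0.75 × 469 × 572.56 × 8 × 1 = 1611.2 kN.
Bearing (25 mm plate, F_u = 450 MPa): end bolts L_c = 44 − 30/2 = 29, R_n = min(1.2×29×25×450, 2.4×27×25×450) = 391.5 kN/bolt; interior L_c = 93 − 30 = 63, R_n = 729 kN/bolt. φR_n = 0.75 × (2×391.5 + 6×729) = 3867.8 kN.
Tension yield (gross): A_g = 289×25 = 7225 mm². φR_n = 0.90 × 350 × 7225 = 2275.9 kN.
Governing: min(1611.2, 3867.8, 2275.9) = 1611.2 kN → bolt shear.

1611.2 kN (bolt shear governs)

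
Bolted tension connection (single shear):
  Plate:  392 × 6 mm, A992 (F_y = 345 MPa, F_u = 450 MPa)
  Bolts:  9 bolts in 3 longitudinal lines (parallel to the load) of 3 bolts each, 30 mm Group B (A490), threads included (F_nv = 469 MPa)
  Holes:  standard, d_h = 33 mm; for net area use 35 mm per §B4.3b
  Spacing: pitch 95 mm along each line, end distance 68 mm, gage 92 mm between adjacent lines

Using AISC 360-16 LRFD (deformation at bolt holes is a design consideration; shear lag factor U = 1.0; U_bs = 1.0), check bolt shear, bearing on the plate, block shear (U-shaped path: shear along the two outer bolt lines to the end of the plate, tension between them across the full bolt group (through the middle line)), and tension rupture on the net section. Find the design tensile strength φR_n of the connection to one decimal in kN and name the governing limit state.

581.2 kN (net-section rupture governs)

Bolt shear: A_b = π(30)²/4 = 706.86 mm². φR_n = 0.75 × 469 × 706.86 × 9 × 1 = 2237.7 kN.
Bearing (6 mm plate, F_u = 450 MPa): end bolts L_c = 68 − 33/2 = 51.5, R_n = min(1.2×51.5×6×450, 2.4×30×6×450) = 166.86 kN/bolt; interior L_c = 95 − 33 = 62, R_n = 194.4 kN/bolt. φR_n = 0.75 × (3×166.86 + 6×194.4) = 1250.2 kN.
Block shear: shear path 2×[68+2×95] = 2×258 mm, A_gv = 3096, A_nv = 2×(258 − 2.5×35)×6 = 2046 mm²; tension across gage: (184 − 2×35)×6 = 684 mm². R_n = min(0.6×450×2046, 0.6×345×3096) + 1.0×450×684 = min(552.42, 640.87) + 307.8 = 860.22 kN. φR_n = 0.75 × 860.22 = 645.2 kN.
Tension rupture (net): A_n = (392 − 3×35)×6 = 1722 mm² (U = 1.0, A_e = A_n). φR_n = 0.75 × 450 × 1722 = 581.2 kN.
Governing: min(2237.7, 1250.2, 645.2, 581.2) = 581.2 kN → net-section rupture.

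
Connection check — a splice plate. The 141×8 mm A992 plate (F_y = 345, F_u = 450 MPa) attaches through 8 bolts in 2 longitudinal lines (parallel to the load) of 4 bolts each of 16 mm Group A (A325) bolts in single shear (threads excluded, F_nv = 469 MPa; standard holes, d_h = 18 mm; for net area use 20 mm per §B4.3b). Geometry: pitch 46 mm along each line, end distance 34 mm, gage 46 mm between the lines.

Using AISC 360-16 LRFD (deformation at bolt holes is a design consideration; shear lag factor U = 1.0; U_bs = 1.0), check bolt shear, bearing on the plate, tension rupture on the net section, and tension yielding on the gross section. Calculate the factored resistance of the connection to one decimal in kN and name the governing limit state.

Bolt shear: A_b = π(16)²/4 = 201.06 mm². φR_n = 0.75 × 469 × 201.06 × 8 × 1 = 565.8 kN.
Bearing (8 mm plate, F_u = 450 MPa): end bolts L_c = 34 − 18/2 = 25, R_n = min(1.2×25×8×450, 2.4×16×8×450) = 108 kN/bolt; interior L_c = 46 − 18 = 28, R_n = 120.96 kN/bolt. φR_n = 0.75 × (2×108 + 6×120.96) = 706.3 kN.
Tension rupture (net): A_n = (141 − 2×20)×8 = 808 mm² (U = 1.0, A_e = A_n). φR_n = 0.75 × 450 × 808 = 272.7 kN.
Tension yield (gross): A_g = 141×8 = 1128 mm². φR_n = 0.90 × 345 × 1128 = 350.2 kN.
Governing: min(565.8, 706.3, 272.7, 350.2) = 272.7 kN → net-section rupture.

272.7 kN (net-section rupture governs)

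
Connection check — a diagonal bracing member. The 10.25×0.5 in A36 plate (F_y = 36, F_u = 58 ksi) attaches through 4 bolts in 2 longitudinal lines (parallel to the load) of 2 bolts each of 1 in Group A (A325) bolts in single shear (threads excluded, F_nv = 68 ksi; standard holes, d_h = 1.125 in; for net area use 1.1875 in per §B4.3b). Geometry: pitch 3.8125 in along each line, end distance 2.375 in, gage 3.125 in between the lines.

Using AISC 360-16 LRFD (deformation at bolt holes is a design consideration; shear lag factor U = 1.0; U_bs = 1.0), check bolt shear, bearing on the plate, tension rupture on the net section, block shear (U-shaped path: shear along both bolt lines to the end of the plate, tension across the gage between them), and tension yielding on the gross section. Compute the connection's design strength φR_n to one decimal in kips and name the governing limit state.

142.4 kips (block shear governs)

Bolt shear: A_b = π(1)²/4 = 0.7854 in². φR_n = 0.75 × 68 × 0.7854 × 4 × 1 = 160.2 kips.
Bearing (0.5 in plate, F_u = 58 ksi): end bolts L_c = 2.375 − 1.125/2 = 1.8125, R_n = min(1.2×1.8125×0.5×58, 2.4×1×0.5×58) = 63.075 kips/bolt; interior L_c = 3.8125 − 1.125 = 2.6875, R_n = 69.6 kips/bolt. φR_n = 0.75 × (2×63.075 + 2×69.6) = 199.0 kips.
Tension rupture (net): A_n = (10.25 − 2×1.1875)×0.5 = 3.9375 in² (U = 1.0, A_e = A_n). φR_n = 0.75 × 58 × 3.9375 = 171.3 kips.
Block shear: shear path 2×[2.375+1×3.8125] = 2×6.1875 in, A_gv = 6.1875, A_nv = 2×(6.1875 − 1.5×1.1875)×0.5 = 4.4063 in²; tension across gage: (3.125 − 1×1.1875)×0.5 = 0.96875 in². R_n = min(0.6×58×4.4063, 0.6×36×6.1875) + 1.0×58×0.96875 = min(153.34, 133.65) + 56.188 = 189.84 kips. φR_n = 0.75 × 189.84 = 142.4 kips.
Tension yield (gross): A_g = 10.25×0.5 = 5.125 in². φR_n = 0.90 × 36 × 5.125 = 166.1 kips.
Governing: min(160.2, 199.0, 171.3, 142.4, 166.1) = 142.4 kips → block shear.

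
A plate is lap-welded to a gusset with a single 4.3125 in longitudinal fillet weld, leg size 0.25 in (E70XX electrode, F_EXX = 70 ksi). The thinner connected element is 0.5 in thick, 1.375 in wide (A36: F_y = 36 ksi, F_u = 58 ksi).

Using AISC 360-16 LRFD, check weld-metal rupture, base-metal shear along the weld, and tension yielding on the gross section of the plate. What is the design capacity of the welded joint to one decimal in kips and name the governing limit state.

22.3 kips (gross-section yield governs)

Weld metal: throat = 0.707×0.25 = 0.17675 in, L = 4.3125 in. φR_n = 0.75 × 0.6 × 70 × 0.17675 × 4.3125 = 24.0 kips.
Base metal shear (0.5 in plate): yield φR_n = 1.0×0.6×36×0.5×4.3125 = 46.6 kips; rupture φR_n = 0.75×0.6×58×0.5×4.3125 = 56.3 kips; take 46.6 kips (yield).
Tension yield (gross): A_g = 1.375×0.5 = 0.6875 in². φR_n = 0.90 × 36 × 0.6875 = 22.3 kips.
Governing: min(24.0, 46.6, 22.3) = 22.3 kips → gross-section yield.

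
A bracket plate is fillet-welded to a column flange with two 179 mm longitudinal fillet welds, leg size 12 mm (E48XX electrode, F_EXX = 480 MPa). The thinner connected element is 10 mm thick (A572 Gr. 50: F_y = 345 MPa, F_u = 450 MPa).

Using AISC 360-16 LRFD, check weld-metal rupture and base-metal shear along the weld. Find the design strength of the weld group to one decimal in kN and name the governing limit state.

656.1 kN (weld metal governs)

Weld metal: throat = 0.707×12 = 8.484 mm, L = 2×179 = 358 mm. φR_n = 0.75 × 0.6 × 480 × 8.484 × 358 = 656.1 kN.
Base metal shear (10 mm plate): yield φR_n = 1.0×0.6×345×10×358 = 741.1 kN; rupture φR_n = 0.75×0.6×450×10×358 = 725.0 kN; take 725.0 kN (rupture).
Governing: min(656.1, 725.0) = 656.1 kN → weld metal.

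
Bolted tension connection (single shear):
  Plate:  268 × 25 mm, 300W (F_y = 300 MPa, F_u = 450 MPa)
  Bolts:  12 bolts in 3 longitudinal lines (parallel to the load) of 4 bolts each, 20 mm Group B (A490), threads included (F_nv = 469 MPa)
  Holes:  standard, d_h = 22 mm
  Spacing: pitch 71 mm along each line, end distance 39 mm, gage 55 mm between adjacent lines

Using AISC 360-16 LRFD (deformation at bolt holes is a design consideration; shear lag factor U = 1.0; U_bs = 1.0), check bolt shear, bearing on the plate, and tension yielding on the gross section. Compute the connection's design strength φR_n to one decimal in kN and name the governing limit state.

1326.1 kN (bolt shear governs)

Bolt shear: A_b = π(20)²/4 = 314.16 mm². φR_n = 0.75 × 469 × 314.16 × 12 × 1 = 1326.1 kN.
Bearing (25 mm plate, F_u = 450 MPa): end bolts L_c = 39 − 22/2 = 28, R_n = min(1.2×28×25×450, 2.4×20×25×450) = 378 kN/bolt; interior L_c = 71 − 22 = 49, R_n = 540 kN/bolt. φR_n = 0.75 × (3×378 + 9×540) = 4495.5 kN.
Tension yield (gross): A_g = 268×25 = 6700 mm². φR_n = 0.90 × 300 × 6700 = 1809.0 kN.
Governing: min(1326.1, 4495.5, 1809.0) = 1326.1 kN → bolt shear.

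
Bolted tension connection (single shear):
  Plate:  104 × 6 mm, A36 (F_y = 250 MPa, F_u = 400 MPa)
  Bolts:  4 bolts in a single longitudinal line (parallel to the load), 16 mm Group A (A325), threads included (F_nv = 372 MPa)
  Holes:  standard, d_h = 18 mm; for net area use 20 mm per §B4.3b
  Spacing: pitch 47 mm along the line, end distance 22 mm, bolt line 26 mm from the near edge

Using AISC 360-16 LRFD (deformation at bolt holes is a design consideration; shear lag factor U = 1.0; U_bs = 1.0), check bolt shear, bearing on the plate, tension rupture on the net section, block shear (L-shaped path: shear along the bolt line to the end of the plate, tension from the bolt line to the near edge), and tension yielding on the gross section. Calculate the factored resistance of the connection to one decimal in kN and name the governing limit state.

129.2 kN (block shear governs)

Bolt shear: A_b = π(16)²/4 = 201.06 mm². φR_n = 0.75 × 372 × 201.06 × 4 × 1 = 224.4 kN.
Bearing (6 mm plate, F_u = 400 MPa): end bolts L_c = 22 − 18/2 = 13, R_n = min(1.2×13×6×400, 2.4×16×6×400) = 37.44 kN/bolt; interior L_c = 47 − 18 = 29, R_n = 83.52 kN/bolt. φR_n = 0.75 × (1×37.44 + 3×83.52) = 216.0 kN.
Tension rupture (net): A_n = (104 − 1×20)×6 = 504 mm² (U = 1.0, A_e = A_n). φR_n = 0.75 × 400 × 504 = 151.2 kN.
Block shear: shear path 1×[22+3×47] = 1×163 mm, A_gv = 978, A_nv = 1×(163 − 3.5×20)×6 = 558 mm²; tension to near edge: (26 − 0.5×20)×6 = 96 mm². R_n = min(0.6×400×558, 0.6×250×978) + 1.0×400×96 = min(133.92, 146.7) + 38.4 = 172.32 kN. φR_n = 0.75 × 172.32 = 129.2 kN.
Tension yield (gross): A_g = 104×6 = 624 mm². φR_n = 0.90 × 250 × 624 = 140.4 kN.
Governing: min(224.4, 216.0, 151.2, 129.2, 140.4) = 129.2 kN → block shear.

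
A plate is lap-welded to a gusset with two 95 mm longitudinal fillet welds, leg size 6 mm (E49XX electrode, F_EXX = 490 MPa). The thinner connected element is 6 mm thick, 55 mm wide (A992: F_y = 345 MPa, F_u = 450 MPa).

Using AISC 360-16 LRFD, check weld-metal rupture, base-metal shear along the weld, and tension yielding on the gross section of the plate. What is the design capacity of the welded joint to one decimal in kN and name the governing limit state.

Weld metal: throat = 0.707×6 = 4.242 mm, L = 2×95 = 190 mm. φR_n = 0.75 × 0.6 × 490 × 4.242 × 190 = 177.7 kN.
Base metal shear (6 mm plate): yield φR_n = 1.0×0.6×345×6×190 = 236.0 kN; rupture φR_n = 0.75×0.6×450×6×190 = 230.9 kN; take 230.9 kN (rupture).
Tension yield (gross): A_g = 55×6 = 330 mm². φR_n = 0.90 × 345 × 330 = 102.5 kN.
Governing: min(177.7, 230.9, 102.5) = 102.5 kN → gross-section yield.

102.5 kN (gross-section yield governs)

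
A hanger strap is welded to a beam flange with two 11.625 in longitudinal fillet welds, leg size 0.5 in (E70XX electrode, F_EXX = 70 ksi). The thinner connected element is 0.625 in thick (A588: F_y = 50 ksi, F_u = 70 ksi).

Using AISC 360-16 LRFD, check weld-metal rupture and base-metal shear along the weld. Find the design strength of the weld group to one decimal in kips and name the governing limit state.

Weld metal: throat = 0.707×0.5 = 0.3535 in, L = 2×11.625 = 23.25 in. φR_n = 0.75 × 0.6 × 70 × 0.3535 × 23.25 = 258.9 kips.
Base metal shear (0.625 in plate): yield φR_n = 1.0×0.6×50×0.625×23.25 = 435.9 kips; rupture φR_n = 0.75×0.6×70×0.625×23.25 = 457.7 kips; take 435.9 kips (yield).
Governing: min(258.9, 435.9) = 258.9 kips → weld metal.

258.9 kips (weld metal governs)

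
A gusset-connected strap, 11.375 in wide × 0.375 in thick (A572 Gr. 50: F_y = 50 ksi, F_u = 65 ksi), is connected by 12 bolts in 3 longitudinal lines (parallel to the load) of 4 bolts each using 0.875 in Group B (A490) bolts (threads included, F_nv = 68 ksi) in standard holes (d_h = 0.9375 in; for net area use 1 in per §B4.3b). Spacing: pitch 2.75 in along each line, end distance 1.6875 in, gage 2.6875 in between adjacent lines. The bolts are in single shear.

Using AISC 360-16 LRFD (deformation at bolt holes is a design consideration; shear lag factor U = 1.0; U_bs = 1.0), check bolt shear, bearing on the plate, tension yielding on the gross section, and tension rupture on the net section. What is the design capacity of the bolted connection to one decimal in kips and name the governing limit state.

153.1 kips (net-section rupture governs)

Bolt shear: A_b = π(0.875)²/4 = 0.60132 in². φR_n = 0.75 × 68 × 0.60132 × 12 × 1 = 368.0 kips.
Bearing (0.375 in plate, F_u = 65 ksi): end bolts L_c = 1.6875 − 0.9375/2 = 1.21875, R_n = min(1.2×1.21875×0.375×65, 2.4×0.875×0.375×65) = 35.648 kips/bolt; interior L_c = 2.75 − 0.9375 = 1.8125, R_n = 51.188 kips/bolt. φR_n = 0.75 × (3×35.648 + 9×51.188) = 425.7 kips.
Tension yield (gross): A_g = 11.375×0.375 = 4.2656 in². φR_n = 0.90 × 50 × 4.2656 = 192.0 kips.
Tension rupture (net): A_n = (11.375 − 3×1)×0.375 = 3.1406 in² (U = 1.0, A_e = A_n). φR_n = 0.75 × 65 × 3.1406 = 153.1 kips.
Governing: min(368.0, 425.7, 192.0, 153.1) = 153.1 kips → net-section rupture.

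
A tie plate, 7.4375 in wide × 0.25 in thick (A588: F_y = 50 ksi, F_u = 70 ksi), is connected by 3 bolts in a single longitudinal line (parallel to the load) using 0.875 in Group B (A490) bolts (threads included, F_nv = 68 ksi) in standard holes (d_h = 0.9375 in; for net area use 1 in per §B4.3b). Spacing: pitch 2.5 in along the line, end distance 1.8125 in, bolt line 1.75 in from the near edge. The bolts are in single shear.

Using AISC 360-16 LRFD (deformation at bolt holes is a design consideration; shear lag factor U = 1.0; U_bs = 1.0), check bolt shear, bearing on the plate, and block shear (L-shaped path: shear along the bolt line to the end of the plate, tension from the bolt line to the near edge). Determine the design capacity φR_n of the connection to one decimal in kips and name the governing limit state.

50.4 kips (block shear governs)

Bolt shear: A_b = π(0.875)²/4 = 0.60132 in². φR_n = 0.75 × 68 × 0.60132 × 3 × 1 = 92.0 kips.
Bearing (0.25 in plate, F_u = 70 ksi): end bolts L_c = 1.8125 − 0.9375/2 = 1.34375, R_n = min(1.2×1.34375×0.25×70, 2.4×0.875×0.25×70) = 28.219 kips/bolt; interior L_c = 2.5 − 0.9375 = 1.5625, R_n = 32.813 kips/bolt. φR_n = 0.75 × (1×28.219 + 2×32.813) = 70.4 kips.
Block shear: shear path 1×[1.8125+2×2.5] = 1×6.8125 in, A_gv = 1.7031, A_nv = 1×(6.8125 − 2.5×1)×0.25 = 1.0781 in²; tension to near edge: (1.75 − 0.5×1)×0.25 = 0.3125 in². R_n = min(0.6×70×1.0781, 0.6×50×1.7031) + 1.0×70×0.3125 = min(45.28, 51.093) + 21.875 = 67.155 kips. φR_n = 0.75 × 67.155 = 50.4 kips.
Governing: min(92.0, 70.4, 50.4) = 50.4 kips → block shear.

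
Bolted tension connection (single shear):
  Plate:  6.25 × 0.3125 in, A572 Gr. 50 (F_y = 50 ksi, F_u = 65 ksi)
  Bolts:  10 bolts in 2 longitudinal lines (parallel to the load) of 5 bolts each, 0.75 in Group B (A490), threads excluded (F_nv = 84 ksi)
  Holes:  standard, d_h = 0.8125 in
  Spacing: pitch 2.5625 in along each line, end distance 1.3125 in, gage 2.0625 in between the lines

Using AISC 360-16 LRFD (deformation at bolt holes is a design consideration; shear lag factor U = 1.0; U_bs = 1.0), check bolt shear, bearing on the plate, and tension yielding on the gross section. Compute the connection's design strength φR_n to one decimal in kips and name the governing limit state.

Bolt shear: A_b = π(0.75)²/4 = 0.44179 in². φR_n = 0.75 × 84 × 0.44179 × 10 × 1 = 278.3 kips.
Bearing (0.3125 in plate, F_u = 65 ksi): end bolts L_c = 1.3125 − 0.8125/2 = 0.90625, R_n = min(1.2×0.90625×0.3125×65, 2.4×0.75×0.3125×65) = 22.09 kips/bolt; interior L_c = 2.5625 − 0.8125 = 1.75, R_n = 36.563 kips/bolt. φR_n = 0.75 × (2×22.09 + 8×36.563) = 252.5 kips.
Tension yield (gross): A_g = 6.25×0.3125 = 1.9531 in². φR_n = 0.90 × 50 × 1.9531 = 87.9 kips.
Governing: min(278.3, 252.5, 87.9) = 87.9 kips → gross-section yield.

87.9 kips (gross-section yield governs)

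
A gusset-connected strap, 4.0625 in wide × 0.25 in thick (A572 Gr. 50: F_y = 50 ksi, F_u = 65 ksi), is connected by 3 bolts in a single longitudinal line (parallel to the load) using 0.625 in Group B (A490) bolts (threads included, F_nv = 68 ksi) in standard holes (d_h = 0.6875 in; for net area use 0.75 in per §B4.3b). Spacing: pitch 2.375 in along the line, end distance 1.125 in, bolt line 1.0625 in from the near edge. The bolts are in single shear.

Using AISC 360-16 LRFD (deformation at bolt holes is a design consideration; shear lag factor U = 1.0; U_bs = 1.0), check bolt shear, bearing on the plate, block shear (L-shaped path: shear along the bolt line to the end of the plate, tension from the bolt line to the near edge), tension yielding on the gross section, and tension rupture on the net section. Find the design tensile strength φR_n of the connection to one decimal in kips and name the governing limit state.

Bolt shear: A_b = π(0.625)²/4 = 0.3068 in². φR_n = 0.75 × 68 × 0.3068 × 3 × 1 = 46.9 kips.
Bearing (0.25 in plate, F_u = 65 ksi): end bolts L_c = 1.125 − 0.6875/2 = 0.78125, R_n = min(1.2×0.78125×0.25×65, 2.4×0.625×0.25×65) = 15.234 kips/bolt; interior L_c = 2.375 − 0.6875 = 1.6875, R_n = 24.375 kips/bolt. φR_n = 0.75 × (1×15.234 + 2×24.375) = 48.0 kips.
Block shear: shear path 1×[1.125+2×2.375] = 1×5.875 in, A_gv = 1.4688, A_nv = 1×(5.875 − 2.5×0.75)×0.25 = 1 in²; tension to near edge: (1.0625 − 0.5×0.75)×0.25 = 0.17188 in². R_n = min(0.6×65×1, 0.6×50×1.4688) + 1.0×65×0.17188 = min(39, 44.064) + 11.172 = 50.172 kips. φR_n = 0.75 × 50.172 = 37.6 kips.
Tension yield (gross): A_g = 4.0625×0.25 = 1.0156 in². φR_n = 0.90 × 50 × 1.0156 = 45.7 kips.
Tension rupture (net): A_n = (4.0625 − 1×0.75)×0.25 = 0.82813 in² (U = 1.0, A_e = A_n). φR_n = 0.75 × 65 × 0.82813 = 40.4 kips.
Governing: min(46.9, 48.0, 37.6, 45.7, 40.4) = 37.6 kips → block shear.

37.6 kips (block shear governs)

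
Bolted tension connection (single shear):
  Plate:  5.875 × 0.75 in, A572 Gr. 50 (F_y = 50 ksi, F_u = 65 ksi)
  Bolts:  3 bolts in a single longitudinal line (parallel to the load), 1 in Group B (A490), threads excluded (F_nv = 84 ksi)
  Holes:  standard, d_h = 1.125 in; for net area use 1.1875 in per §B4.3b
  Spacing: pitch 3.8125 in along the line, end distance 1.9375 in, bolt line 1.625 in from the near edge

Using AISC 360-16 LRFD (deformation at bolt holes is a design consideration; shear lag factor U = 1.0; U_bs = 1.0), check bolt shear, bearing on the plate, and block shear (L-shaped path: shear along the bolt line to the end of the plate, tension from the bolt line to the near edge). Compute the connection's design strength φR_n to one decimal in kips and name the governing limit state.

Bolt shear: A_b = π(1)²/4 = 0.7854 in². φR_n = 0.75 × 84 × 0.7854 × 3 × 1 = 148.4 kips.
Bearing (0.75 in plate, F_u = 65 ksi): end bolts L_c = 1.9375 − 1.125/2 = 1.375, R_n = min(1.2×1.375×0.75×65, 2.4×1×0.75×65) = 80.438 kips/bolt; interior L_c = 3.8125 − 1.125 = 2.6875, R_n = 117 kips/bolt. φR_n = 0.75 × (1×80.438 + 2×117) = 235.8 kips.
Block shear: shear path 1×[1.9375+2×3.8125] = 1×9.5625 in, A_gv = 7.1719, A_nv = 1×(9.5625 − 2.5×1.1875)×0.75 = 4.9453 in²; tension to near edge: (1.625 − 0.5×1.1875)×0.75 = 0.77344 in². R_n = min(0.6×65×4.9453, 0.6×50×7.1719) + 1.0×65×0.77344 = min(192.87, 215.16) + 50.274 = 243.14 kips. φR_n = 0.75 × 243.14 = 182.4 kips.
Governing: min(148.4, 235.8, 182.4) = 148.4 kips → bolt shear.

148.4 kips (bolt shear governs)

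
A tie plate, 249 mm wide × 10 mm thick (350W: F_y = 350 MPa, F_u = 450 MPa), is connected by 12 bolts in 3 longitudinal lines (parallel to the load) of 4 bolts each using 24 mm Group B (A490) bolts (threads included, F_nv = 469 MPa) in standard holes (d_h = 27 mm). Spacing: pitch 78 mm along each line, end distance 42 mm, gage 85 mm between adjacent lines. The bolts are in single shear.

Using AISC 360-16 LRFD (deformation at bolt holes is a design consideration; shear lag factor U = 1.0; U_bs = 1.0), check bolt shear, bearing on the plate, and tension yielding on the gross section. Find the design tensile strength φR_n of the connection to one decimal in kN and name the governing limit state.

784.4 kN (gross-section yield governs)

Bolt shear: A_b = π(24)²/4 = 452.39 mm². φR_n = 0.75 × 469 × 452.39 × 12 × 1 = 1909.5 kN.
Bearing (10 mm plate, F_u = 450 MPa): end bolts L_c = 42 − 27/2 = 28.5, R_n = min(1.2×28.5×10×450, 2.4×24×10×450) = 153.9 kN/bolt; interior L_c = 78 − 27 = 51, R_n = 259.2 kN/bolt. φR_n = 0.75 × (3×153.9 + 9×259.2) = 2095.9 kN.
Tension yield (gross): A_g = 249×10 = 2490 mm². φR_n = 0.90 × 350 × 2490 = 784.4 kN.
Governing: min(1909.5, 2095.9, 784.4) = 784.4 kN → gross-section yield.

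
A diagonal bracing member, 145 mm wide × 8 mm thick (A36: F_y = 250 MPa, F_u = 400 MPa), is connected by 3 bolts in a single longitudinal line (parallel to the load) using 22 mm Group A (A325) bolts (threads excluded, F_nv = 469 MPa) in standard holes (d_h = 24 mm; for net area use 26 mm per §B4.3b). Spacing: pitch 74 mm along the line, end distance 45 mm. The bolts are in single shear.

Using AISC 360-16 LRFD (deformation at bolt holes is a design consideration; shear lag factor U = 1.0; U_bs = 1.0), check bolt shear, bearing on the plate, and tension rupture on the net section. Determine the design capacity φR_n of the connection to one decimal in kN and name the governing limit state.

285.6 kN (net-section rupture governs)

Bolt shear: A_b = π(22)²/4 = 380.13 mm². φR_n = 0.75 × 469 × 380.13 × 3 × 1 = 401.1 kN.
Bearing (8 mm plate, F_u = 400 MPa): end bolts L_c = 45 − 24/2 = 33, R_n = min(1.2×33×8×400, 2.4×22×8×400) = 126.72 kN/bolt; interior L_c = 74 − 24 = 50, R_n = 168.96 kN/bolt. φR_n = 0.75 × (1×126.72 + 2×168.96) = 348.5 kN.
Tension rupture (net): A_n = (145 − 1×26)×8 = 952 mm² (U = 1.0, A_e = A_n). φR_n = 0.75 × 400 × 952 = 285.6 kN.
Governing: min(401.1, 348.5, 285.6) = 285.6 kN → net-section rupture.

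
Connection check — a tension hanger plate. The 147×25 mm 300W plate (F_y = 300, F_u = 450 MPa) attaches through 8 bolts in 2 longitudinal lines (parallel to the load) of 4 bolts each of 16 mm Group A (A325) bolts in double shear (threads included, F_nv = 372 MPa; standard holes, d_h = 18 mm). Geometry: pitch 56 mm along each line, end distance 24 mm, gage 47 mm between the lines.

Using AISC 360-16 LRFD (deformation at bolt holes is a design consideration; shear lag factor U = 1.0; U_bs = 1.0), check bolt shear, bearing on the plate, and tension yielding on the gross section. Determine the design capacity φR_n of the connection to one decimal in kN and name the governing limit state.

Bolt shear: A_b = π(16)²/4 = 201.06 mm². φR_n = 0.75 × 372 × 201.06 × 8 × 2 = 897.5 kN.
Bearing (25 mm plate, F_u = 450 MPa): end bolts L_c = 24 − 18/2 = 15, R_n = min(1.2×15×25×450, 2.4×16×25×450) = 202.5 kN/bolt; interior L_c = 56 − 18 = 38, R_n = 432 kN/bolt. φR_n = 0.75 × (2×202.5 + 6×432) = 2247.8 kN.
Tension yield (gross): A_g = 147×25 = 3675 mm². φR_n = 0.90 × 300 × 3675 = 992.3 kN.
Governing: min(897.5, 2247.8, 992.3) = 897.5 kN → bolt shear.

897.5 kN (bolt shear governs)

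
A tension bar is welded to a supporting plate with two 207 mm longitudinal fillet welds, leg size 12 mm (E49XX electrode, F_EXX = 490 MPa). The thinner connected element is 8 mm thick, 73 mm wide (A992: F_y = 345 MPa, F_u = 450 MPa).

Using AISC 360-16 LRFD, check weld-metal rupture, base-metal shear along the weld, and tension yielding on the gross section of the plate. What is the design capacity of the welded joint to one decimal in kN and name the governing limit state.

Weld metal: throat = 0.707×12 = 8.484 mm, L = 2×207 = 414 mm. φR_n = 0.75 × 0.6 × 490 × 8.484 × 414 = 774.5 kN.
Base metal shear (8 mm plate): yield φR_n = 1.0×0.6×345×8×414 = 685.6 kN; rupture φR_n = 0.75×0.6×450×8×414 = 670.7 kN; take 670.7 kN (rupture).
Tension yield (gross): A_g = 73×8 = 584 mm². φR_n = 0.90 × 345 × 584 = 181.3 kN.
Governing: min(774.5, 670.7, 181.3) = 181.3 kN → gross-section yield.

181.3 kN (gross-section yield governs)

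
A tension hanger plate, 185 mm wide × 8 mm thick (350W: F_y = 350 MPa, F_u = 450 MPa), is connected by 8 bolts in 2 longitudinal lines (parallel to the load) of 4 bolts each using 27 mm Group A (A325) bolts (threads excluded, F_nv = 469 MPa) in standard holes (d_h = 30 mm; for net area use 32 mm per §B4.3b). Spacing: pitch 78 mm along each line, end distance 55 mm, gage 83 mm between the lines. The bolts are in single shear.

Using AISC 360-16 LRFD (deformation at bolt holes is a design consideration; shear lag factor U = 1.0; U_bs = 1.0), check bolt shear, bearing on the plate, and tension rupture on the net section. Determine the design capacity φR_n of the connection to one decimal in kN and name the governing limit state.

Bolt shear: A_b = π(27)²/4 = 572.56 mm². φR_n = 0.75 × 469 × 572.56 × 8 × 1 = 1611.2 kN.
Bearing (8 mm plate, F_u = 450 MPa): end bolts L_c = 55 − 30/2 = 40, R_n = min(1.2×40×8×450, 2.4×27×8×450) = 172.8 kN/bolt; interior L_c = 78 − 30 = 48, R_n = 207.36 kN/bolt. φR_n = 0.75 × (2×172.8 + 6×207.36) = 1192.3 kN.
Tension rupture (net): A_n = (185 − 2×32)×8 = 968 mm² (U = 1.0, A_e = A_n). φR_n = 0.75 × 450 × 968 = 326.7 kN.
Governing: min(1611.2, 1192.3, 326.7) = 326.7 kN → net-section rupture.

326.7 kN (net-section rupture governs)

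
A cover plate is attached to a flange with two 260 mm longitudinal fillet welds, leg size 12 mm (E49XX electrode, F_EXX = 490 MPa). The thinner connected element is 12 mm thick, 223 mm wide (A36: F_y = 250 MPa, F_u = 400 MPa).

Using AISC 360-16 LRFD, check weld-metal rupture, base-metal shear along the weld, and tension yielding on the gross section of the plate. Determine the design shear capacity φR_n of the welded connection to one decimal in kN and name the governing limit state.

Weld metal: throat = 0.707×12 = 8.484 mm, L = 2×260 = 520 mm. φR_n = 0.75 × 0.6 × 490 × 8.484 × 520 = 972.8 kN.
Base metal shear (12 mm plate): yield φR_n = 1.0×0.6×250×12×520 = 936.0 kN; rupture φR_n = 0.75×0.6×400×12×520 = 1123.2 kN; take 936.0 kN (yield).
Tension yield (gross): A_g = 223×12 = 2676 mm². φR_n = 0.90 × 250 × 2676 = 602.1 kN.
Governing: min(972.8, 936.0, 602.1) = 602.1 kN → gross-section yield.

602.1 kN (gross-section yield governs)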